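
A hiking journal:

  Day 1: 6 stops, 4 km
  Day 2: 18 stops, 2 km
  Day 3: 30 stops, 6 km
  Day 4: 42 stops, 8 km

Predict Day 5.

54 stops, 14 km

For the stops, +12 each step: 6, 18, 30, 42 → 54.
Km: 4, 2, 6, 8 → 14 (each term is the sum of the two before it).
So the next record is 54 stops, 14 km.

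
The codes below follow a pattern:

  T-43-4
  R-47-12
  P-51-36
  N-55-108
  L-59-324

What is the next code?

J-63-972

Letter: letters move back 2 places in the alphabet, so T, R, P, N, L → J.
Second component: +4 each step, so 43, 47, 51, 55, 59 → 63.
Third component: 4, 12, 36, 108, 324 → 972 (×3 each step).
Putting it together: J-63-972.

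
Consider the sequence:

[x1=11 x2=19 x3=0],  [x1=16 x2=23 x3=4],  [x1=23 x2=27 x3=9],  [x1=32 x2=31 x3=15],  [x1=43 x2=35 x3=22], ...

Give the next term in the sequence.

X1: 11, 16, 23, 32, 43 → 56 (differences are 5, 7, 9, … (increasing by 2 each time)).
For the x2, +4 each step: 19, 23, 27, 31, 35 → 39.
X3 — differences are 4, 5, 6, … (increasing by 1 each time): 0, 4, 9, 15, 22 → 30.
So the next term is [x1=56 x2=39 x3=30].

[x1=56 x2=39 x3=30]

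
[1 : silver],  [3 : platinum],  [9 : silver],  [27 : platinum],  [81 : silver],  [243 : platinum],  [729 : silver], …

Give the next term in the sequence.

[2187 : platinum]

First value: ×3 each step, so 1, 3, 9, 27, 81, 243, 729 → 2187.
Metal goes silver, platinum, silver, platinum, silver, platinum, silver → platinum (alternates silver ↔ platinum).
So the next term is [2187 : platinum].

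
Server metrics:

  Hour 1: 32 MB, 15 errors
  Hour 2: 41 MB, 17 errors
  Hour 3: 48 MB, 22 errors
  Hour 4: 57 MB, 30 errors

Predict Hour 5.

64 MB, 41 errors

For the MB, alternating steps +9, +7, +9, +7, …: 32, 41, 48, 57 → 64.
Errors goes 15, 17, 22, 30 → 41 (differences are 2, 5, 8, … (increasing by 3 each time)).
Putting it together: 64 MB, 41 errors.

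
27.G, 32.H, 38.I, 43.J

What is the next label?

First component: alternating steps +5, +6, +5, +6, …, so 27, 32, 38, 43 → 49.
Letter: letters move forward 1 place in the alphabet; G, H, I, J → K.
Combining the parts gives 49.K.

49.K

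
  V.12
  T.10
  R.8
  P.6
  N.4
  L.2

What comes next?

J.0

Letter: letters move back 2 places in the alphabet; V, T, R, P, N, L → J.
Second component: 12, 10, 8, 6, 4, 2 → 0 (−2 each step).
Putting it together: J.0.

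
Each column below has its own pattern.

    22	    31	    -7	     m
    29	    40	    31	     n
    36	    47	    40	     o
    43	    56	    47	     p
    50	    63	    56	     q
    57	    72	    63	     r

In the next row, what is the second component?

Second component goes 31, 40, 47, 56, 63, 72 → 79 (alternating steps +9, +7, +9, +7, …).

79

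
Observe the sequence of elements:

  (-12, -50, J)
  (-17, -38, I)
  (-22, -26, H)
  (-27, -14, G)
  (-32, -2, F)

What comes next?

(-37, 10, E)

First value: −5 each step; -12, -17, -22, -27, -32 → -37.
Second value — +12 each step: -50, -38, -26, -14, -2 → 10.
For the letter, letters move back 1 place in the alphabet: J, I, H, G, F → E.
So the next element is (-37, 10, E).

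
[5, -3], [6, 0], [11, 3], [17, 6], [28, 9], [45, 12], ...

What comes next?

First component: 5, 6, 11, 17, 28, 45 → 73 (each term is the sum of the two before it).
Second component goes -3, 0, 3, 6, 9, 12 → 15 (+3 each step).
So the next term is [73, 15].

[73, 15]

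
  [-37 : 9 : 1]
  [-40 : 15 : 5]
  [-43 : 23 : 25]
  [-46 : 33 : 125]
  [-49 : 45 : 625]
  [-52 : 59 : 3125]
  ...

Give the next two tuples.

[-55 : 75 : 15625], [-58 : 93 : 78125]

First coordinate goes -37, -40, -43, -46, -49, -52 → -55 → -58 (−3 each step).
For the second coordinate, differences are 6, 8, 10, … (increasing by 2 each time): 9, 15, 23, 33, 45, 59 → 75 → 93.
Third coordinate: ×5 each step; 1, 5, 25, 125, 625, 3125 → 15625 → 78125.
Putting the parts together: [-55 : 75 : 15625] and then [-58 : 93 : 78125].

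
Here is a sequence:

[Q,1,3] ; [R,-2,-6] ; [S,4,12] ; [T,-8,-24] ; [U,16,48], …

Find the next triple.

[V,-32,-96]

For the letter, letters move forward 1 place in the alphabet: Q, R, S, T, U → V.
Second part: 1, -2, 4, -8, 16 → -32 (×(-2) each step).
Third part: always 3 × the second part, so 3, -6, 12, -24, 48 → -96.
Combining the parts gives [V,-32,-96].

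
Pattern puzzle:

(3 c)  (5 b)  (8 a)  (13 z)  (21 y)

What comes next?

(34 x)

For the first slot, each term is the sum of the two before it: 3, 5, 8, 13, 21 → 34.
Letter: letters move back 1 place in the alphabet, wrapping A→Z, so c, b, a, z, y → x.
Combining the parts gives (34 x).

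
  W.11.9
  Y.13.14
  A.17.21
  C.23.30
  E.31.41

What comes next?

For the letter, letters move forward 2 places in the alphabet, wrapping Z→A: W, Y, A, C, E → G.
For the second component, differences are 2, 4, 6, … (increasing by 2 each time): 11, 13, 17, 23, 31 → 41.
Third component: differences are 5, 7, 9, … (increasing by 2 each time), so 9, 14, 21, 30, 41 → 54.
So the next token is G.41.54.

G.41.54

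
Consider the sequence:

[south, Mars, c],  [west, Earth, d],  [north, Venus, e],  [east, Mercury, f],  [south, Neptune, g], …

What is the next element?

For the direction, repeats south → west → north → east: south, west, north, east, south → west.
For the planet, runs backward through the planets Mercury→Neptune: Mars, Earth, Venus, Mercury, Neptune → Uranus.
Letter: c, d, e, f, g → h (letters move forward 1 place in the alphabet).
Putting it together: [west, Uranus, h].

[west, Uranus, h]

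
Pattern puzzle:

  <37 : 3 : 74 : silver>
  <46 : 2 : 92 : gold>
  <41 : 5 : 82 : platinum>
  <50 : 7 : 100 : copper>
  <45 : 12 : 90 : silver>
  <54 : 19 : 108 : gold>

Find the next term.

<49 : 31 : 98 : platinum>

First coordinate — alternating steps +9, −5, +9, −5, …: 37, 46, 41, 50, 45, 54 → 49.
Second coordinate: 3, 2, 5, 7, 12, 19 → 31 (each term is the sum of the two before it).
Third coordinate — always 2 × the first coordinate: 74, 92, 82, 100, 90, 108 → 98.
Metal: repeats silver → gold → platinum → copper, so silver, gold, platinum, copper, silver, gold → platinum.
Combining the parts gives <49 : 31 : 98 : platinum>.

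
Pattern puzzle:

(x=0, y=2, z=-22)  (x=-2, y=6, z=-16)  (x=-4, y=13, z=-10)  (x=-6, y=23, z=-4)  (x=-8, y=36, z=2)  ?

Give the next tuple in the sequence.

X — −2 each step: 0, -2, -4, -6, -8 → -10.
Y: 2, 6, 13, 23, 36 → 52 (differences are 4, 7, 10, … (increasing by 3 each time)).
Z: +6 each step; -22, -16, -10, -4, 2 → 8.
Putting it together: (x=-10, y=52, z=8).

(x=-10, y=52, z=8)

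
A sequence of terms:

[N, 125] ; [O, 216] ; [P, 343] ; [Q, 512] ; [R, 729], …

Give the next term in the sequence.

[S, 1000]

Letter — letters move forward 1 place in the alphabet: N, O, P, Q, R → S.
Second entry: perfect cubes: 5³, 6³, 7³, …, so 125, 216, 343, 512, 729 → 1000.
Putting it together: [S, 1000].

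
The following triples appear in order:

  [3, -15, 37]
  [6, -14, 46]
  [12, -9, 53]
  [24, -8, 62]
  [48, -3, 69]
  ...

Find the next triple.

First slot: ×2 each step, so 3, 6, 12, 24, 48 → 96.
For the second slot, alternating steps +1, +5, +1, +5, …: -15, -14, -9, -8, -3 → -2.
Third slot: alternating steps +9, +7, +9, +7, …; 37, 46, 53, 62, 69 → 78.
Putting it together: [96, -2, 78].

[96, -2, 78]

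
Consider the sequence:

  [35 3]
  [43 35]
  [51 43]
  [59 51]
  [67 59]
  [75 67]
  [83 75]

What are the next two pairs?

[91 83], [99 91]

For the first value, +8 each step: 35, 43, 51, 59, 67, 75, 83 → 91 → 99.
Second value: always the previous value of the first value, so 3, 35, 43, 51, 59, 67, 75 → 83 → 91.
Putting the parts together: [91 83] and then [99 91].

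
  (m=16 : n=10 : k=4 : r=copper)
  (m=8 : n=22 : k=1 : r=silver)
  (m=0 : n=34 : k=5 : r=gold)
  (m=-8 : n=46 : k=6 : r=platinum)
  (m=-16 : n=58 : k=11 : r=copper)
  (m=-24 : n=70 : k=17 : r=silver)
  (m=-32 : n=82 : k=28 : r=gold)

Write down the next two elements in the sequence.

M: −8 each step; 16, 8, 0, -8, -16, -24, -32 → -40 → -48.
N goes 10, 22, 34, 46, 58, 70, 82 → 94 → 106 (+12 each step).
K — each term is the sum of the two before it: 4, 1, 5, 6, 11, 17, 28 → 45 → 73.
R: copper, silver, gold, platinum, copper, silver, gold → platinum → copper (repeats copper → silver → gold → platinum).
So the next two elements are (m=-40 : n=94 : k=45 : r=platinum) and (m=-48 : n=106 : k=73 : r=copper).

(m=-40 : n=94 : k=45 : r=platinum), (m=-48 : n=106 : k=73 : r=copper)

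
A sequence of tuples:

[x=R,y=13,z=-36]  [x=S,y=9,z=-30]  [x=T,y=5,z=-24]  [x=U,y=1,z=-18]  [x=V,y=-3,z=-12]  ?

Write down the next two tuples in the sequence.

[x=W,y=-7,z=-6], [x=X,y=-11,z=0]

X goes R, S, T, U, V → W → X (letters move forward 1 place in the alphabet).
Y: 13, 9, 5, 1, -3 → -7 → -11 (−4 each step).
Z: +6 each step; -36, -30, -24, -18, -12 → -6 → 0.
So the next two tuples are [x=W,y=-7,z=-6] and [x=X,y=-11,z=0].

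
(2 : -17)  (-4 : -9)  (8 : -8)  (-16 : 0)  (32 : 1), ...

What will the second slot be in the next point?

9

Second slot: -17, -9, -8, 0, 1 → 9 (alternating steps +8, +1, +8, +1, …).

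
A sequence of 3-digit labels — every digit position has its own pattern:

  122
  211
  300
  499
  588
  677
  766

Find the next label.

855

For the first digit, +1 each step, mod 10: 1, 2, 3, 4, 5, 6, 7 → 8.
Second digit: 2, 1, 0, 9, 8, 7, 6 → 5 (−1 each step, mod 10).
Third digit: 2, 1, 0, 9, 8, 7, 6 → 5 (−1 each step, mod 10).
So the next label is 855.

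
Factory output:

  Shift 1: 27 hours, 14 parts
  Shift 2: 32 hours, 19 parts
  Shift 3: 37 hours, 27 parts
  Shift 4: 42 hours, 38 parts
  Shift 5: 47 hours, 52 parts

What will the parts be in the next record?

69

Parts: differences are 5, 8, 11, … (increasing by 3 each time); 14, 19, 27, 38, 52 → 69.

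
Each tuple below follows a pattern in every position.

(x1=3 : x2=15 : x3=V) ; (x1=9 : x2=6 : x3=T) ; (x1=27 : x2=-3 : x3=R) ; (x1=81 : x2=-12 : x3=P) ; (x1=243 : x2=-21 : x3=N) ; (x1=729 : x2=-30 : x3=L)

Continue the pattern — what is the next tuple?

X1: ×3 each step; 3, 9, 27, 81, 243, 729 → 2187.
X2 goes 15, 6, -3, -12, -21, -30 → -39 (−9 each step).
For the x3, letters move back 2 places in the alphabet: V, T, R, P, N, L → J.
So the next tuple is (x1=2187 : x2=-39 : x3=J).

(x1=2187 : x2=-39 : x3=J)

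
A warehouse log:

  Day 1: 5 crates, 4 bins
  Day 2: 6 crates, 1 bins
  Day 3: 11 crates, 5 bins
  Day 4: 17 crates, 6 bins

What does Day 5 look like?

For the crates, each term is the sum of the two before it: 5, 6, 11, 17 → 28.
Bins — each term is the sum of the two before it: 4, 1, 5, 6 → 11.
Combining the parts gives 28 crates, 11 bins.

28 crates, 11 bins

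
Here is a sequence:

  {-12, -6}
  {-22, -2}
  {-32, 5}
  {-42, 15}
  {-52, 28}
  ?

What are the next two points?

First entry: −10 each step, so -12, -22, -32, -42, -52 → -62 → -72.
Second entry — differences are 4, 7, 10, … (increasing by 3 each time): -6, -2, 5, 15, 28 → 44 → 63.
Putting the parts together: {-62, 44} and then {-72, 63}.

{-62, 44}, {-72, 63}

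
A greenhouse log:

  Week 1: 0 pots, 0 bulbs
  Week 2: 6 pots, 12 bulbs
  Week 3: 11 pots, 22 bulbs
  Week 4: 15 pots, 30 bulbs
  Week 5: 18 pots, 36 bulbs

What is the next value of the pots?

20

Pots — differences are 6, 5, 4, … (decreasing by 1 each time): 0, 6, 11, 15, 18 → 20.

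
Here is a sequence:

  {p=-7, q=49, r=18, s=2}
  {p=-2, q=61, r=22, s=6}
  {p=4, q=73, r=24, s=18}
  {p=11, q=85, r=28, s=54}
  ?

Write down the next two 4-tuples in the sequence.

{p=19, q=97, r=30, s=162}, {p=28, q=109, r=34, s=486}

For the p, differences are 5, 6, 7, … (increasing by 1 each time): -7, -2, 4, 11 → 19 → 28.
For the q, +12 each step: 49, 61, 73, 85 → 97 → 109.
R: alternating steps +4, +2, +4, +2, …; 18, 22, 24, 28 → 30 → 34.
S — ×3 each step: 2, 6, 18, 54 → 162 → 486.
Putting the parts together: {p=19, q=97, r=30, s=162} and then {p=28, q=109, r=34, s=486}.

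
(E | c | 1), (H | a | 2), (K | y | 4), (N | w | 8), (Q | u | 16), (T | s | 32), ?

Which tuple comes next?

First letter: letters move forward 3 places in the alphabet; E, H, K, N, Q, T → W.
For the second letter, letters move back 2 places in the alphabet, wrapping A→Z: c, a, y, w, u, s → q.
Third value: ×2 each step, so 1, 2, 4, 8, 16, 32 → 64.
Putting it together: (W | q | 64).

(W | q | 64)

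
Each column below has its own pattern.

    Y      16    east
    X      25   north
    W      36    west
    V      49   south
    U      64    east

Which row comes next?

Letter: Y, X, W, V, U → T (letters move back 1 place in the alphabet).
Second component: 16, 25, 36, 49, 64 → 81 (perfect squares: 4², 5², 6², …).
For the direction, repeats east → north → west → south: east, north, west, south, east → north.
Combining the parts gives T  81  north.

T  81  north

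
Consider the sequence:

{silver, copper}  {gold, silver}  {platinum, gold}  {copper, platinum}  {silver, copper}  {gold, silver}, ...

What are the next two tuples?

First metal: repeats silver → gold → platinum → copper, so silver, gold, platinum, copper, silver, gold → platinum → copper.
Second metal: repeats copper → silver → gold → platinum; copper, silver, gold, platinum, copper, silver → gold → platinum.
Putting the parts together: {platinum, gold} and then {copper, platinum}.

{platinum, gold}, {copper, platinum}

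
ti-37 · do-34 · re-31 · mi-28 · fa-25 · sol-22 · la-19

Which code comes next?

ti-16

Note — runs through the solfège scale do→ti: ti, do, re, mi, fa, sol, la → ti.
Second component: −3 each step, so 37, 34, 31, 28, 25, 22, 19 → 16.
Combining the parts gives ti-16.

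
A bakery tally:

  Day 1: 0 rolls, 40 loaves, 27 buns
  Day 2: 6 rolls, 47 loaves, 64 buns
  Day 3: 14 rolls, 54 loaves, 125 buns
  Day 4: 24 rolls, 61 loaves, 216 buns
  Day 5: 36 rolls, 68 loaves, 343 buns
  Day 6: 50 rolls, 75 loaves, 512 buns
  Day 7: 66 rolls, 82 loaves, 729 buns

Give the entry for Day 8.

Rolls — differences are 6, 8, 10, … (increasing by 2 each time): 0, 6, 14, 24, 36, 50, 66 → 84.
Loaves: 40, 47, 54, 61, 68, 75, 82 → 89 (+7 each step).
Buns: perfect cubes: 3³, 4³, 5³, …; 27, 64, 125, 216, 343, 512, 729 → 1000.
Combining the parts gives 84 rolls, 89 loaves, 1000 buns.

84 rolls, 89 loaves, 1000 buns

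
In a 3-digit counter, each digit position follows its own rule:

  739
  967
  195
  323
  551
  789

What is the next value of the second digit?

First digit: +2 each step, mod 10; 7, 9, 1, 3, 5, 7 → 9.
Second digit: +3 each step, mod 10; 3, 6, 9, 2, 5, 8 → 1.
Third digit: −2 each step, mod 10, so 9, 7, 5, 3, 1, 9 → 7.

1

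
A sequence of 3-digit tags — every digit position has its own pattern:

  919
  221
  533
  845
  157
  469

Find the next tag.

771

For the first digit, +3 each step, mod 10: 9, 2, 5, 8, 1, 4 → 7.
Second digit — +1 each step, mod 10: 1, 2, 3, 4, 5, 6 → 7.
Third digit: 9, 1, 3, 5, 7, 9 → 1 (+2 each step, mod 10).
So the next tag is 771.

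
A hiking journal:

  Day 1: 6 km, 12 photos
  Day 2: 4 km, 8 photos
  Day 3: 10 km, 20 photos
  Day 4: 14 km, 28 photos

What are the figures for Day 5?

24 km, 48 photos

Km goes 6, 4, 10, 14 → 24 (each term is the sum of the two before it).
Photos — always 2 × the km: 12, 8, 20, 28 → 48.
Combining the parts gives 24 km, 48 photos.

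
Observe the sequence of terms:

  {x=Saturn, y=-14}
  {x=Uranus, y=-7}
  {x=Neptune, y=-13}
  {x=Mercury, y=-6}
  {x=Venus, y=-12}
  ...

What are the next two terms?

X — runs through the planets Mercury→Neptune: Saturn, Uranus, Neptune, Mercury, Venus → Earth → Mars.
Y goes -14, -7, -13, -6, -12 → -5 → -11 (alternating steps +7, −6, +7, −6, …).
So the next two terms are {x=Earth, y=-5} and {x=Mars, y=-11}.

{x=Earth, y=-5}, {x=Mars, y=-11}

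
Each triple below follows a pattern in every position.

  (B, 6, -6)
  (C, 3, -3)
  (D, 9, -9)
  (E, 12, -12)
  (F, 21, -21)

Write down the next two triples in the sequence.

Letter: B, C, D, E, F → G → H (letters move forward 1 place in the alphabet).
Second part — each term is the sum of the two before it: 6, 3, 9, 12, 21 → 33 → 54.
Third part goes -6, -3, -9, -12, -21 → -33 → -54 (always the negative of the second part).
Putting the parts together: (G, 33, -33) and then (H, 54, -54).

(G, 33, -33), (H, 54, -54)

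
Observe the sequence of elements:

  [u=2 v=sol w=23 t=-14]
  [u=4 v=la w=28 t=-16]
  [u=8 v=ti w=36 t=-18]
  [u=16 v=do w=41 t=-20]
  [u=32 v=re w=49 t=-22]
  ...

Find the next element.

U goes 2, 4, 8, 16, 32 → 64 (×2 each step).
For the v, runs through the solfège scale do→ti: sol, la, ti, do, re → mi.
W: 23, 28, 36, 41, 49 → 54 (alternating steps +5, +8, +5, +8, …).
For the t, −2 each step: -14, -16, -18, -20, -22 → -24.
So the next element is [u=64 v=mi w=54 t=-24].

[u=64 v=mi w=54 t=-24]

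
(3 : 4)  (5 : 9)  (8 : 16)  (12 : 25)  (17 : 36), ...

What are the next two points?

(23 : 49), (30 : 64)

First entry: differences are 2, 3, 4, … (increasing by 1 each time), so 3, 5, 8, 12, 17 → 23 → 30.
Second entry goes 4, 9, 16, 25, 36 → 49 → 64 (perfect squares: 2², 3², 4², …).
Putting the parts together: (23 : 49) and then (30 : 64).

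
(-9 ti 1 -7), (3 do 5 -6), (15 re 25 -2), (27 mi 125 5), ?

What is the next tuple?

(39 fa 625 15)

First value: +12 each step, so -9, 3, 15, 27 → 39.
Note goes ti, do, re, mi → fa (runs through the solfège scale do→ti).
Third value goes 1, 5, 25, 125 → 625 (×5 each step).
Fourth value: differences are 1, 4, 7, … (increasing by 3 each time), so -7, -6, -2, 5 → 15.
Combining the parts gives (39 fa 625 15).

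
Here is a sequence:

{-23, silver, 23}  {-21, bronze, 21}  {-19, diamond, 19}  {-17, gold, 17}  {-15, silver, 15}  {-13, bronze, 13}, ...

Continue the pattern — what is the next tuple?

First component — +2 each step: -23, -21, -19, -17, -15, -13 → -11.
Rank: repeats silver → bronze → diamond → gold; silver, bronze, diamond, gold, silver, bronze → diamond.
Third component: always the negative of the first component; 23, 21, 19, 17, 15, 13 → 11.
So the next tuple is {-11, diamond, 11}.

{-11, diamond, 11}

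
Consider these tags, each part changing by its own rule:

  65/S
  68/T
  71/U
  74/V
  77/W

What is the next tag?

80/X

First component — +3 each step: 65, 68, 71, 74, 77 → 80.
Letter — letters move forward 1 place in the alphabet: S, T, U, V, W → X.
Combining the parts gives 80/X.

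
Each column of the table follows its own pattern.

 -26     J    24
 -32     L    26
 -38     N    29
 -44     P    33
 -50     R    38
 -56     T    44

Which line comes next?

For the first component, −6 each step: -26, -32, -38, -44, -50, -56 → -62.
Letter — letters move forward 2 places in the alphabet: J, L, N, P, R, T → V.
Third component: differences are 2, 3, 4, … (increasing by 1 each time), so 24, 26, 29, 33, 38, 44 → 51.
So the next line is -62  V  51.

-62  V  51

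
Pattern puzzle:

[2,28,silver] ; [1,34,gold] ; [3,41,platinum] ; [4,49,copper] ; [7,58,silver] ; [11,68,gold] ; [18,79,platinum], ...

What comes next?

First part: each term is the sum of the two before it, so 2, 1, 3, 4, 7, 11, 18 → 29.
Second part: 28, 34, 41, 49, 58, 68, 79 → 91 (differences are 6, 7, 8, … (increasing by 1 each time)).
Metal: repeats silver → gold → platinum → copper; silver, gold, platinum, copper, silver, gold, platinum → copper.
Combining the parts gives [29,91,copper].

[29,91,copper]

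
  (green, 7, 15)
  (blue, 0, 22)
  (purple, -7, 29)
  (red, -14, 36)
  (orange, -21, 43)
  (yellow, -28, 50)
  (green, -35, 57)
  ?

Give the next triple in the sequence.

For the colour, repeats green → blue → purple → red → orange → yellow: green, blue, purple, red, orange, yellow, green → blue.
Second coordinate: −7 each step; 7, 0, -7, -14, -21, -28, -35 → -42.
For the third coordinate, together with the second coordinate always sums to 22: 15, 22, 29, 36, 43, 50, 57 → 64.
Putting it together: (blue, -42, 64).

(blue, -42, 64)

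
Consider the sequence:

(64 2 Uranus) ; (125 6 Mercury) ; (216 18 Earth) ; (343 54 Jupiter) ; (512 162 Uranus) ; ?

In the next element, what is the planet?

Mercury

Planet — repeats Uranus → Mercury → Earth → Jupiter: Uranus, Mercury, Earth, Jupiter, Uranus → Mercury.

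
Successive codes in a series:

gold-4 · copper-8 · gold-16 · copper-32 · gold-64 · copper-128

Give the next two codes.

Metal: alternates gold ↔ copper; gold, copper, gold, copper, gold, copper → gold → copper.
Second component: 4, 8, 16, 32, 64, 128 → 256 → 512 (×2 each step).
Putting the parts together: gold-256 and then copper-512.

gold-256, copper-512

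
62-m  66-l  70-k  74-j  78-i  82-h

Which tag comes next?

First component — +4 each step: 62, 66, 70, 74, 78, 82 → 86.
Letter: letters move back 1 place in the alphabet, so m, l, k, j, i, h → g.
Combining the parts gives 86-g.

86-g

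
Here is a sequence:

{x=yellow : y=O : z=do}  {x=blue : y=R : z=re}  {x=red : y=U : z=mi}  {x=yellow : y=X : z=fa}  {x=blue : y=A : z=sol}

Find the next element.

{x=red : y=D : z=la}

X goes yellow, blue, red, yellow, blue → red (repeats yellow → blue → red).
Y goes O, R, U, X, A → D (letters move forward 3 places in the alphabet, wrapping Z→A).
Z — runs through the solfège scale do→ti: do, re, mi, fa, sol → la.
So the next element is {x=red : y=D : z=la}.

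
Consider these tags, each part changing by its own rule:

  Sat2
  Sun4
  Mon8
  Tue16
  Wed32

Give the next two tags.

Day goes Sat, Sun, Mon, Tue, Wed → Thu → Fri (runs through the weekdays Mon→Sun).
Second component goes 2, 4, 8, 16, 32 → 64 → 128 (×2 each step).
Putting the parts together: Thu64 and then Fri128.

Thu64 then Fri128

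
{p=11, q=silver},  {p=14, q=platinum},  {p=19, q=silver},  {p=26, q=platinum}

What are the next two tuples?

{p=35, q=silver}, {p=46, q=platinum}

P: differences are 3, 5, 7, … (increasing by 2 each time), so 11, 14, 19, 26 → 35 → 46.
Q: alternates silver ↔ platinum; silver, platinum, silver, platinum → silver → platinum.
Putting the parts together: {p=35, q=silver} and then {p=46, q=platinum}.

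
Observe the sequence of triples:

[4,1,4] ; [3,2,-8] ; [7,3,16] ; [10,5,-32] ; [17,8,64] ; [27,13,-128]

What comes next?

First value: each term is the sum of the two before it, so 4, 3, 7, 10, 17, 27 → 44.
For the second value, each term is the sum of the two before it: 1, 2, 3, 5, 8, 13 → 21.
Third value: ×(-2) each step, so 4, -8, 16, -32, 64, -128 → 256.
So the next triple is [44,21,256].

[44,21,256]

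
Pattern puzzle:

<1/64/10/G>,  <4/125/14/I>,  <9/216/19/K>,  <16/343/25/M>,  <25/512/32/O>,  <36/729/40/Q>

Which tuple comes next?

<49/1000/49/S>

First value: perfect squares: 1², 2², 3², …; 1, 4, 9, 16, 25, 36 → 49.
Second value: 64, 125, 216, 343, 512, 729 → 1000 (perfect cubes: 4³, 5³, 6³, …).
Third value goes 10, 14, 19, 25, 32, 40 → 49 (differences are 4, 5, 6, … (increasing by 1 each time)).
Letter: G, I, K, M, O, Q → S (letters move forward 2 places in the alphabet).
So the next tuple is <49/1000/49/S>.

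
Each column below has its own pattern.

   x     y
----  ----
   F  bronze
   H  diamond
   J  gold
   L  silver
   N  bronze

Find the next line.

P  diamond

Column x — letters move forward 2 places in the alphabet: F, H, J, L, N → P.
Column y: repeats bronze → diamond → gold → silver, so bronze, diamond, gold, silver, bronze → diamond.
Combining the parts gives P  diamond.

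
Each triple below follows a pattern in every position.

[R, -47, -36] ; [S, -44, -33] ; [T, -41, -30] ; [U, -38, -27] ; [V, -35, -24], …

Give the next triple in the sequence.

Letter: R, S, T, U, V → W (letters move forward 1 place in the alphabet).
Second entry goes -47, -44, -41, -38, -35 → -32 (+3 each step).
Third entry: always 11 more than the second entry, so -36, -33, -30, -27, -24 → -21.
Putting it together: [W, -32, -21].

[W, -32, -21]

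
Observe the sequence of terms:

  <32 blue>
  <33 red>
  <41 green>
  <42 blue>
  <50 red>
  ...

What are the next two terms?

For the first value, alternating steps +1, +8, +1, +8, …: 32, 33, 41, 42, 50 → 51 → 59.
For the colour, repeats blue → red → green: blue, red, green, blue, red → green → blue.
Putting the parts together: <51 green> and then <59 blue>.

<51 green>, <59 blue>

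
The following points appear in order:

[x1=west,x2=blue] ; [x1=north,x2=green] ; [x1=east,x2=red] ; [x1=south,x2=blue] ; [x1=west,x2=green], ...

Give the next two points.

[x1=north,x2=red], [x1=east,x2=blue]

For the x1, repeats west → north → east → south: west, north, east, south, west → north → east.
X2 — repeats blue → green → red: blue, green, red, blue, green → red → blue.
So the next two points are [x1=north,x2=red] and [x1=east,x2=blue].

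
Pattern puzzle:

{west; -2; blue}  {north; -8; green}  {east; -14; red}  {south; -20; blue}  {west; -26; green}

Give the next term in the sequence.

Direction: repeats west → north → east → south; west, north, east, south, west → north.
Second coordinate: −6 each step, so -2, -8, -14, -20, -26 → -32.
Colour: repeats blue → green → red, so blue, green, red, blue, green → red.
So the next term is {north; -32; red}.

{north; -32; red}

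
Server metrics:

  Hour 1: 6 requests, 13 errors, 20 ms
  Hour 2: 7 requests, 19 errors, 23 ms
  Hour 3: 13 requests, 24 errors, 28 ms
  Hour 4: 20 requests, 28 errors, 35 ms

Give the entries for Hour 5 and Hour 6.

33 requests, 31 errors, 44 ms; 53 requests, 33 errors, 55 ms

Requests: 6, 7, 13, 20 → 33 → 53 (each term is the sum of the two before it).
Errors — differences are 6, 5, 4, … (decreasing by 1 each time): 13, 19, 24, 28 → 31 → 33.
Ms goes 20, 23, 28, 35 → 44 → 55 (differences are 3, 5, 7, … (increasing by 2 each time)).
So the next two records are 33 requests, 31 errors, 44 ms and 53 requests, 33 errors, 55 ms.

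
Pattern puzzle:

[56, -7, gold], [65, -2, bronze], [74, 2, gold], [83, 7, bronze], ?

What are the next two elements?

First component: 56, 65, 74, 83 → 92 → 101 (+9 each step).
Second component: -7, -2, 2, 7 → 11 → 16 (alternating steps +5, +4, +5, +4, …).
Rank — alternates gold ↔ bronze: gold, bronze, gold, bronze → gold → bronze.
So the next two elements are [92, 11, gold] and [101, 16, bronze].

[92, 11, gold], [101, 16, bronze]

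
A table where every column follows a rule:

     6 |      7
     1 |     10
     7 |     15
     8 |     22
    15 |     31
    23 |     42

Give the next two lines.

First component: each term is the sum of the two before it; 6, 1, 7, 8, 15, 23 → 38 → 61.
Second component goes 7, 10, 15, 22, 31, 42 → 55 → 70 (differences are 3, 5, 7, … (increasing by 2 each time)).
So the next two lines are 38  55 and 61  70.

38  55; 61  70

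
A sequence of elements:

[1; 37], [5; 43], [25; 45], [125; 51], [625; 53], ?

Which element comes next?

[3125; 59]

For the first value, ×5 each step: 1, 5, 25, 125, 625 → 3125.
Second value: alternating steps +6, +2, +6, +2, …, so 37, 43, 45, 51, 53 → 59.
So the next element is [3125; 59].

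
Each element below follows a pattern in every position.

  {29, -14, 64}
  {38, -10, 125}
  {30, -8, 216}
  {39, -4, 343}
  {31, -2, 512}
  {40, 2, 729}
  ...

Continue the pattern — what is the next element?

{32, 4, 1000}

First part: alternating steps +9, −8, +9, −8, …, so 29, 38, 30, 39, 31, 40 → 32.
Second part: -14, -10, -8, -4, -2, 2 → 4 (alternating steps +4, +2, +4, +2, …).
Third part: 64, 125, 216, 343, 512, 729 → 1000 (perfect cubes: 4³, 5³, 6³, …).
Putting it together: {32, 4, 1000}.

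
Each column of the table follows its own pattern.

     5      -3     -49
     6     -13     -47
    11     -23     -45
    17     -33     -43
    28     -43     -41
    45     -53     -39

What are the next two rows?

First component — each term is the sum of the two before it: 5, 6, 11, 17, 28, 45 → 73 → 118.
Second component goes -3, -13, -23, -33, -43, -53 → -63 → -73 (−10 each step).
Third component: +2 each step; -49, -47, -45, -43, -41, -39 → -37 → -35.
Putting the parts together: 73  -63  -37 and then 118  -73  -35.

73  -63  -37; 118  -73  -35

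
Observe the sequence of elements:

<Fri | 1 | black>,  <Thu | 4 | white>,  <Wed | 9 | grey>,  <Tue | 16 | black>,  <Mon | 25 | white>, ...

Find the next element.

Day — runs backward through the weekdays Mon→Sun: Fri, Thu, Wed, Tue, Mon → Sun.
Second slot: perfect squares: 1², 2², 3², …, so 1, 4, 9, 16, 25 → 36.
Shade goes black, white, grey, black, white → grey (repeats black → white → grey).
Combining the parts gives <Sun | 36 | grey>.

<Sun | 36 | grey>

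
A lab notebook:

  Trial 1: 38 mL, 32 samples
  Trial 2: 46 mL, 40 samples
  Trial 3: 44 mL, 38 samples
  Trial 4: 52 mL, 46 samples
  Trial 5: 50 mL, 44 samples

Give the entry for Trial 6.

ML — alternating steps +8, −2, +8, −2, …: 38, 46, 44, 52, 50 → 58.
For the samples, always 6 less than the mL: 32, 40, 38, 46, 44 → 52.
Putting it together: 58 mL, 52 samples.

58 mL, 52 samples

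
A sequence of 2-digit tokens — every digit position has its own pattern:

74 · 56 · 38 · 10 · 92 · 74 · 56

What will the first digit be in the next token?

First digit — −2 each step, mod 10: 7, 5, 3, 1, 9, 7, 5 → 3.

3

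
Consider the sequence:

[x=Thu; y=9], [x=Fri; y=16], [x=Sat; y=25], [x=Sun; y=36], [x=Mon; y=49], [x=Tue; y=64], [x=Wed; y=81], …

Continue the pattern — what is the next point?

[x=Thu; y=100]

X: runs through the weekdays Mon→Sun; Thu, Fri, Sat, Sun, Mon, Tue, Wed → Thu.
Y — perfect squares: 3², 4², 5², …: 9, 16, 25, 36, 49, 64, 81 → 100.
Putting it together: [x=Thu; y=100].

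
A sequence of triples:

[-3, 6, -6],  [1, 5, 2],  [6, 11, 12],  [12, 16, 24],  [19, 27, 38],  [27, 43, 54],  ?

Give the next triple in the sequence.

[36, 70, 72]

First slot: differences are 4, 5, 6, … (increasing by 1 each time); -3, 1, 6, 12, 19, 27 → 36.
Second slot goes 6, 5, 11, 16, 27, 43 → 70 (each term is the sum of the two before it).
Third slot: always 2 × the first slot, so -6, 2, 12, 24, 38, 54 → 72.
Putting it together: [36, 70, 72].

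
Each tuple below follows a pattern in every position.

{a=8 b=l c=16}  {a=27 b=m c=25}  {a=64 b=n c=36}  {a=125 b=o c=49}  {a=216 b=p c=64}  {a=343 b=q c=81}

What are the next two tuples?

A goes 8, 27, 64, 125, 216, 343 → 512 → 729 (perfect cubes: 2³, 3³, 4³, …).
For the b, letters move forward 1 place in the alphabet: l, m, n, o, p, q → r → s.
C: perfect squares: 4², 5², 6², …; 16, 25, 36, 49, 64, 81 → 100 → 121.
Putting the parts together: {a=512 b=r c=100} and then {a=729 b=s c=121}.

{a=512 b=r c=100}, {a=729 b=s c=121}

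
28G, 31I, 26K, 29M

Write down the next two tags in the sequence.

24O, 27Q

First component: alternating steps +3, −5, +3, −5, …; 28, 31, 26, 29 → 24 → 27.
Letter: letters move forward 2 places in the alphabet; G, I, K, M → O → Q.
Putting the parts together: 24O and then 27Q.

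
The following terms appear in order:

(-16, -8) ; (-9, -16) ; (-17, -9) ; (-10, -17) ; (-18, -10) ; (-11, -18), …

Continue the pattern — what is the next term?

(-19, -11)

First value goes -16, -9, -17, -10, -18, -11 → -19 (alternating steps +7, −8, +7, −8, …).
Second value: -8, -16, -9, -17, -10, -18 → -11 (always the previous value of the first value).
So the next term is (-19, -11).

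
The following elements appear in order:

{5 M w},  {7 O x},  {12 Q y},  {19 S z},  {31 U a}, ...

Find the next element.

{50 W b}

First coordinate goes 5, 7, 12, 19, 31 → 50 (each term is the sum of the two before it).
For the first letter, letters move forward 2 places in the alphabet: M, O, Q, S, U → W.
For the second letter, letters move forward 1 place in the alphabet, wrapping Z→A: w, x, y, z, a → b.
Combining the parts gives {50 W b}.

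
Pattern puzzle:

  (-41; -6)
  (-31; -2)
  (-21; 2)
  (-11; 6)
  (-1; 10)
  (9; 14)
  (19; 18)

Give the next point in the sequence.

(29; 22)

First value: +10 each step, so -41, -31, -21, -11, -1, 9, 19 → 29.
Second value: +4 each step; -6, -2, 2, 6, 10, 14, 18 → 22.
Putting it together: (29; 22).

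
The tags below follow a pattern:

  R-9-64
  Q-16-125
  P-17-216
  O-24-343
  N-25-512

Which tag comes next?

M-32-729

Letter — letters move back 1 place in the alphabet: R, Q, P, O, N → M.
Second component: alternating steps +7, +1, +7, +1, …, so 9, 16, 17, 24, 25 → 32.
Third component — perfect cubes: 4³, 5³, 6³, …: 64, 125, 216, 343, 512 → 729.
So the next tag is M-32-729.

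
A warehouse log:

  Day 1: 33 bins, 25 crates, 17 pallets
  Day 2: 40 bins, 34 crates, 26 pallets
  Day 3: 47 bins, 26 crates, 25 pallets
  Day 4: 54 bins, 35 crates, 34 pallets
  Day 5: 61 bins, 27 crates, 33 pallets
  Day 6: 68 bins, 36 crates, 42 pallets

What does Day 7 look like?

For the bins, +7 each step: 33, 40, 47, 54, 61, 68 → 75.
Crates: alternating steps +9, −8, +9, −8, …, so 25, 34, 26, 35, 27, 36 → 28.
For the pallets, alternating steps +9, −1, +9, −1, …: 17, 26, 25, 34, 33, 42 → 41.
So the next line is 75 bins, 28 crates, 41 pallets.

75 bins, 28 crates, 41 pallets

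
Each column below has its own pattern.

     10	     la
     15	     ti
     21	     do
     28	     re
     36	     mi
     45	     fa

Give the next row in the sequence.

First component: differences are 5, 6, 7, … (increasing by 1 each time); 10, 15, 21, 28, 36, 45 → 55.
Note: runs through the solfège scale do→ti, so la, ti, do, re, mi, fa → sol.
Putting it together: 55  sol.

55  sol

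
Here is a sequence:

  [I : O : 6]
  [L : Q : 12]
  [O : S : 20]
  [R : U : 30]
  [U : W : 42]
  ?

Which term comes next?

[X : Y : 56]

For the first letter, letters move forward 3 places in the alphabet: I, L, O, R, U → X.
Second letter goes O, Q, S, U, W → Y (letters move forward 2 places in the alphabet).
Third entry goes 6, 12, 20, 30, 42 → 56 (differences are 6, 8, 10, … (increasing by 2 each time)).
So the next term is [X : Y : 56].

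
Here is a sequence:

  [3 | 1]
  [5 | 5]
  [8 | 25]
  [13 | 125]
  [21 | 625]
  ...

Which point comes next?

[34 | 3125]

First coordinate: each term is the sum of the two before it, so 3, 5, 8, 13, 21 → 34.
For the second coordinate, ×5 each step: 1, 5, 25, 125, 625 → 3125.
Combining the parts gives [34 | 3125].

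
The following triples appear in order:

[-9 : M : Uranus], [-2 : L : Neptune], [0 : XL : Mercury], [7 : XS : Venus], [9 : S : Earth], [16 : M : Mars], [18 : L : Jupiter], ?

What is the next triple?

[25 : XL : Saturn]

For the first entry, alternating steps +7, +2, +7, +2, …: -9, -2, 0, 7, 9, 16, 18 → 25.
For the size, repeats M → L → XL → XS → S: M, L, XL, XS, S, M, L → XL.
For the planet, runs through the planets Mercury→Neptune: Uranus, Neptune, Mercury, Venus, Earth, Mars, Jupiter → Saturn.
Putting it together: [25 : XL : Saturn].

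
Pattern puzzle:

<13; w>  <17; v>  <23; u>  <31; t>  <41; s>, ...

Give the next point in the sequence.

First slot: differences are 4, 6, 8, … (increasing by 2 each time), so 13, 17, 23, 31, 41 → 53.
Letter: letters move back 1 place in the alphabet; w, v, u, t, s → r.
Putting it together: <53; r>.

<53; r>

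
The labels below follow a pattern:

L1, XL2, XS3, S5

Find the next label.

M8

Size: L, XL, XS, S → M (runs through clothing sizes XS→XL).
Second component goes 1, 2, 3, 5 → 8 (each term is the sum of the two before it).
Putting it together: M8.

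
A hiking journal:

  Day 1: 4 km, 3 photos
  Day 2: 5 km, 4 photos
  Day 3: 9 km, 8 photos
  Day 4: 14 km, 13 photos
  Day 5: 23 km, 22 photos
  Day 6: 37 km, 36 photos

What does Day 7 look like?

Km: each term is the sum of the two before it, so 4, 5, 9, 14, 23, 37 → 60.
Photos goes 3, 4, 8, 13, 22, 36 → 59 (always 1 less than the km).
So the next record is 60 km, 59 photos.

60 km, 59 photos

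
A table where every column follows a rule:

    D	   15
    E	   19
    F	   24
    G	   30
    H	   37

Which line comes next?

Letter — letters move forward 1 place in the alphabet: D, E, F, G, H → I.
Second component goes 15, 19, 24, 30, 37 → 45 (differences are 4, 5, 6, … (increasing by 1 each time)).
Putting it together: I  45.

I  45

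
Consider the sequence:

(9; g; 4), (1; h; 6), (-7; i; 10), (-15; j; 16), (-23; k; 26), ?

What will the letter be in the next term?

l

Letter: letters move forward 1 place in the alphabet, so g, h, i, j, k → l.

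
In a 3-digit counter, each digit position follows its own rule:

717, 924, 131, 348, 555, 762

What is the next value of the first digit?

First digit: +2 each step, mod 10; 7, 9, 1, 3, 5, 7 → 9.

9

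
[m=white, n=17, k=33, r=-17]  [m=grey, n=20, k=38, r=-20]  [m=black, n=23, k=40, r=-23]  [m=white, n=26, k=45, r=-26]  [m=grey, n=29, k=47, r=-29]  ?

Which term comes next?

M: white, grey, black, white, grey → black (repeats white → grey → black).
For the n, +3 each step: 17, 20, 23, 26, 29 → 32.
K — alternating steps +5, +2, +5, +2, …: 33, 38, 40, 45, 47 → 52.
For the r, always the negative of the n: -17, -20, -23, -26, -29 → -32.
Putting it together: [m=black, n=32, k=52, r=-32].

[m=black, n=32, k=52, r=-32]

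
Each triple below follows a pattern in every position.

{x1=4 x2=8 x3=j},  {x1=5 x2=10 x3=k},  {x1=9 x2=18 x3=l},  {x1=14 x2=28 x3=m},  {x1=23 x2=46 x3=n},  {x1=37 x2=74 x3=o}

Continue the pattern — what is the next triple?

{x1=60 x2=120 x3=p}

X1: each term is the sum of the two before it, so 4, 5, 9, 14, 23, 37 → 60.
X2 goes 8, 10, 18, 28, 46, 74 → 120 (always 2 × the x1).
X3: j, k, l, m, n, o → p (letters move forward 1 place in the alphabet).
Putting it together: {x1=60 x2=120 x3=p}.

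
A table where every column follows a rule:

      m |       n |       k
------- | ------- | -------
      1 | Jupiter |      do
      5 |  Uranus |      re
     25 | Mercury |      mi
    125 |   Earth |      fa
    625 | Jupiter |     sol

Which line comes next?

3125  Uranus  la

Column m: 1, 5, 25, 125, 625 → 3125 (×5 each step).
Column n: Jupiter, Uranus, Mercury, Earth, Jupiter → Uranus (repeats Jupiter → Uranus → Mercury → Earth).
Column k goes do, re, mi, fa, sol → la (runs through the solfège scale do→ti).
So the next line is 3125  Uranus  la.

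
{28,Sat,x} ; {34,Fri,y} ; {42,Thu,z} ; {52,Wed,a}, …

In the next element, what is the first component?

64

First component goes 28, 34, 42, 52 → 64 (differences are 6, 8, 10, … (increasing by 2 each time)).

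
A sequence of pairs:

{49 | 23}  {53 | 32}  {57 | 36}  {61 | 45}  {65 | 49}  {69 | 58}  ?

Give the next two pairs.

First component: 49, 53, 57, 61, 65, 69 → 73 → 77 (+4 each step).
Second component: alternating steps +9, +4, +9, +4, …, so 23, 32, 36, 45, 49, 58 → 62 → 71.
Putting the parts together: {73 | 62} and then {77 | 71}.

{73 | 62}, {77 | 71}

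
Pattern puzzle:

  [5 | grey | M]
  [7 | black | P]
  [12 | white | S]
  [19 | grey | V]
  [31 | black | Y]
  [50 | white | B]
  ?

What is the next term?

First component goes 5, 7, 12, 19, 31, 50 → 81 (each term is the sum of the two before it).
For the shade, repeats grey → black → white: grey, black, white, grey, black, white → grey.
Letter — letters move forward 3 places in the alphabet, wrapping Z→A: M, P, S, V, Y, B → E.
Putting it together: [81 | grey | E].

[81 | grey | E]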